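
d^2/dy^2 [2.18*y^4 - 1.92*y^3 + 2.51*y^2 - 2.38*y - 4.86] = 26.16*y^2 - 11.52*y + 5.02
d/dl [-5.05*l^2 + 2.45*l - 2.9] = 2.45 - 10.1*l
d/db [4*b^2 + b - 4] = 8*b + 1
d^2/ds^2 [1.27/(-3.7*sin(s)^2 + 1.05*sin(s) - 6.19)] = (69.5452*sin(s)^4 - 14.80185*sin(s)^3 - 219.264865*sin(s)^2 + 37.858065*sin(s) + 55.37327)/(3.7*sin(s)^2 - 1.05*sin(s) + 6.19)^3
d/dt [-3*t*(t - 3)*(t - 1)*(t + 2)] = -12*t^3 + 18*t^2 + 30*t - 18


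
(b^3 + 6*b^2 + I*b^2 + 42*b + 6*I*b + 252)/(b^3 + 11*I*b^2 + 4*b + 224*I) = (b^2 + 6*b*(1 - I) - 36*I)/(b^2 + 4*I*b + 32)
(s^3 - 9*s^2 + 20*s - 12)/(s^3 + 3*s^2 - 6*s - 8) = (s^2 - 7*s + 6)/(s^2 + 5*s + 4)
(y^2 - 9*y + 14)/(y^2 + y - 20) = (y^2 - 9*y + 14)/(y^2 + y - 20)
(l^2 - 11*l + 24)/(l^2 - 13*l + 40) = (l - 3)/(l - 5)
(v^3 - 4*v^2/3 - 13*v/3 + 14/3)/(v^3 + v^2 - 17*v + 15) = (3*v^2 - v - 14)/(3*(v^2 + 2*v - 15))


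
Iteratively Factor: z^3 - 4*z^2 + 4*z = (z)*(z^2 - 4*z + 4) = z*(z - 2)*(z - 2)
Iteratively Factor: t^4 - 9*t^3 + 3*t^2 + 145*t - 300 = (t - 3)*(t^3 - 6*t^2 - 15*t + 100) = (t - 5)*(t - 3)*(t^2 - t - 20) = (t - 5)*(t - 3)*(t + 4)*(t - 5)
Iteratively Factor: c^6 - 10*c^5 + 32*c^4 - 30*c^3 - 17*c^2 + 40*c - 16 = (c + 1)*(c^5 - 11*c^4 + 43*c^3 - 73*c^2 + 56*c - 16) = (c - 4)*(c + 1)*(c^4 - 7*c^3 + 15*c^2 - 13*c + 4) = (c - 4)*(c - 1)*(c + 1)*(c^3 - 6*c^2 + 9*c - 4) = (c - 4)*(c - 1)^2*(c + 1)*(c^2 - 5*c + 4) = (c - 4)*(c - 1)^3*(c + 1)*(c - 4)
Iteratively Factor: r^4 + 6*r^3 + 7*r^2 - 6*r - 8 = (r - 1)*(r^3 + 7*r^2 + 14*r + 8) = (r - 1)*(r + 2)*(r^2 + 5*r + 4) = (r - 1)*(r + 2)*(r + 4)*(r + 1)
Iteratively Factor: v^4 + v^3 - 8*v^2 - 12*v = (v + 2)*(v^3 - v^2 - 6*v) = (v - 3)*(v + 2)*(v^2 + 2*v) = v*(v - 3)*(v + 2)*(v + 2)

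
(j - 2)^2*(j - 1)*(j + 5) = j^4 - 17*j^2 + 36*j - 20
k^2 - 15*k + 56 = (k - 8)*(k - 7)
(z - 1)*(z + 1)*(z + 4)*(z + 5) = z^4 + 9*z^3 + 19*z^2 - 9*z - 20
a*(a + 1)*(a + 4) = a^3 + 5*a^2 + 4*a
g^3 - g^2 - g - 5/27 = (g - 5/3)*(g + 1/3)^2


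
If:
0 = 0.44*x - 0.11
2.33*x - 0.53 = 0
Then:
No Solution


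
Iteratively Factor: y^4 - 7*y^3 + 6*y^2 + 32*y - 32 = (y + 2)*(y^3 - 9*y^2 + 24*y - 16) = (y - 4)*(y + 2)*(y^2 - 5*y + 4) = (y - 4)*(y - 1)*(y + 2)*(y - 4)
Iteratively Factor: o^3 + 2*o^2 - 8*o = (o)*(o^2 + 2*o - 8) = o*(o - 2)*(o + 4)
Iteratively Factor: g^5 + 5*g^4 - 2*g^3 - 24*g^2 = (g)*(g^4 + 5*g^3 - 2*g^2 - 24*g) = g*(g + 4)*(g^3 + g^2 - 6*g) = g^2*(g + 4)*(g^2 + g - 6) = g^2*(g + 3)*(g + 4)*(g - 2)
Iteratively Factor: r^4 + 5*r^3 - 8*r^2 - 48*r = (r - 3)*(r^3 + 8*r^2 + 16*r) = (r - 3)*(r + 4)*(r^2 + 4*r) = r*(r - 3)*(r + 4)*(r + 4)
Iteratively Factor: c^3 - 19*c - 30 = (c + 2)*(c^2 - 2*c - 15) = (c - 5)*(c + 2)*(c + 3)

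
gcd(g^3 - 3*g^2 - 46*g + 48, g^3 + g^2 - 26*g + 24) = g^2 + 5*g - 6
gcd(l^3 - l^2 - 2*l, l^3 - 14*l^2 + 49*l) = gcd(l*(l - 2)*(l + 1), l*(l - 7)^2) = l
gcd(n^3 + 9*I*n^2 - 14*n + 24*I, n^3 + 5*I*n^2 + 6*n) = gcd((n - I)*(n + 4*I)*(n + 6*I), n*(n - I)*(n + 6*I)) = n^2 + 5*I*n + 6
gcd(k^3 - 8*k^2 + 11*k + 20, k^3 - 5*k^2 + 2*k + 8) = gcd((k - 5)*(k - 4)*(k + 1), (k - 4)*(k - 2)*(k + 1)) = k^2 - 3*k - 4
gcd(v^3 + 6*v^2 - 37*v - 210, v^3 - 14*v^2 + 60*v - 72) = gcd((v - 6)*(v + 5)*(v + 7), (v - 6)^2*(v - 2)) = v - 6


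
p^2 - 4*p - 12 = (p - 6)*(p + 2)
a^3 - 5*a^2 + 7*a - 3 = (a - 3)*(a - 1)^2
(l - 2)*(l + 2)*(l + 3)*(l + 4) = l^4 + 7*l^3 + 8*l^2 - 28*l - 48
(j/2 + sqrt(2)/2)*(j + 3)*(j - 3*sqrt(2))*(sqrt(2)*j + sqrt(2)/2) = sqrt(2)*j^4/2 - 2*j^3 + 7*sqrt(2)*j^3/4 - 7*j^2 - 9*sqrt(2)*j^2/4 - 21*sqrt(2)*j/2 - 3*j - 9*sqrt(2)/2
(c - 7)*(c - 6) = c^2 - 13*c + 42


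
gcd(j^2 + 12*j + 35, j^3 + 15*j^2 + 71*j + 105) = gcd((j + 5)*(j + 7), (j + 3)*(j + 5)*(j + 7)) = j^2 + 12*j + 35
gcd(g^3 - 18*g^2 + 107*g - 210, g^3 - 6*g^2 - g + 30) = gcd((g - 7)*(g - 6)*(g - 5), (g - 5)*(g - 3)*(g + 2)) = g - 5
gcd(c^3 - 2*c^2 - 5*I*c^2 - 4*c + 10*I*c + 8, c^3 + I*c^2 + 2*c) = c - I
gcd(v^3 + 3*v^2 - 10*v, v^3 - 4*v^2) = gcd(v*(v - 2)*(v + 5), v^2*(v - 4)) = v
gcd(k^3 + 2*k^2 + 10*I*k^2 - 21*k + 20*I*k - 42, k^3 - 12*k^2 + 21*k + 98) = k + 2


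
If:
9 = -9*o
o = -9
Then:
No Solution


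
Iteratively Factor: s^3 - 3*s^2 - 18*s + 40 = (s - 2)*(s^2 - s - 20) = (s - 2)*(s + 4)*(s - 5)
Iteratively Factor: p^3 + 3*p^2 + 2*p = (p + 2)*(p^2 + p) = p*(p + 2)*(p + 1)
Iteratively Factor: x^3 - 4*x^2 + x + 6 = (x - 2)*(x^2 - 2*x - 3) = (x - 3)*(x - 2)*(x + 1)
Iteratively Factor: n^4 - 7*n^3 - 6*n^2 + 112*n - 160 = (n - 4)*(n^3 - 3*n^2 - 18*n + 40) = (n - 4)*(n + 4)*(n^2 - 7*n + 10) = (n - 4)*(n - 2)*(n + 4)*(n - 5)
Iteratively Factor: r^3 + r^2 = (r + 1)*(r^2) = r*(r + 1)*(r)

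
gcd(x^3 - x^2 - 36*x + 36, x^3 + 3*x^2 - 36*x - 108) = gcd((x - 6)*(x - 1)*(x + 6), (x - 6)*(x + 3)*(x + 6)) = x^2 - 36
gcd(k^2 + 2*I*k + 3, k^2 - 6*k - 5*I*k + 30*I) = 1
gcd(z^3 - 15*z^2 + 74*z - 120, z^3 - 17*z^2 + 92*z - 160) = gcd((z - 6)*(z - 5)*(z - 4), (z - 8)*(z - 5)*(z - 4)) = z^2 - 9*z + 20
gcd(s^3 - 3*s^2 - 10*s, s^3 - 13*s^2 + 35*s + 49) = 1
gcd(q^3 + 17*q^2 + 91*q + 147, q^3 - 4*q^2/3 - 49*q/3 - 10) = q + 3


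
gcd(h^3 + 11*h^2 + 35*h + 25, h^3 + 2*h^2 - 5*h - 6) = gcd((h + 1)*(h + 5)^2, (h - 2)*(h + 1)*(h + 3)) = h + 1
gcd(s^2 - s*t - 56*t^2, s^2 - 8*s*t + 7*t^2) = 1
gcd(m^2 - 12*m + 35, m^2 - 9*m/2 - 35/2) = m - 7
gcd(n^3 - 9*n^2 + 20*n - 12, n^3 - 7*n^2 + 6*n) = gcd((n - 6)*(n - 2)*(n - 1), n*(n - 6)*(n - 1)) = n^2 - 7*n + 6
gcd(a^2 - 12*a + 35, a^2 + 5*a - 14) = 1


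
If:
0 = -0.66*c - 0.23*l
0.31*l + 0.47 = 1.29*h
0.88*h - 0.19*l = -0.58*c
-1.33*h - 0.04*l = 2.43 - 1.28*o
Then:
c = -0.62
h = 0.79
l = 1.77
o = 2.78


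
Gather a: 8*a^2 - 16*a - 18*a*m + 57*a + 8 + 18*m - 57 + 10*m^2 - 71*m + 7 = 8*a^2 + a*(41 - 18*m) + 10*m^2 - 53*m - 42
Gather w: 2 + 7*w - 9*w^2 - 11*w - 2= -9*w^2 - 4*w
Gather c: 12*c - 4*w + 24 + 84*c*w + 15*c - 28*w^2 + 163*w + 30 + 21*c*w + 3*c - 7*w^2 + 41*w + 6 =c*(105*w + 30) - 35*w^2 + 200*w + 60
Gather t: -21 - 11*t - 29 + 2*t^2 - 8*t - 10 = 2*t^2 - 19*t - 60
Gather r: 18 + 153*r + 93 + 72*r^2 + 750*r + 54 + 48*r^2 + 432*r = 120*r^2 + 1335*r + 165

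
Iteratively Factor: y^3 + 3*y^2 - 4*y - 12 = (y - 2)*(y^2 + 5*y + 6) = (y - 2)*(y + 3)*(y + 2)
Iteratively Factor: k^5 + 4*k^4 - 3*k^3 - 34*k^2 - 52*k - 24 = (k + 2)*(k^4 + 2*k^3 - 7*k^2 - 20*k - 12) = (k + 2)^2*(k^3 - 7*k - 6) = (k - 3)*(k + 2)^2*(k^2 + 3*k + 2) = (k - 3)*(k + 1)*(k + 2)^2*(k + 2)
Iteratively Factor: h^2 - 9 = (h - 3)*(h + 3)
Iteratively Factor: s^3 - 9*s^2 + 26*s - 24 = (s - 3)*(s^2 - 6*s + 8) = (s - 4)*(s - 3)*(s - 2)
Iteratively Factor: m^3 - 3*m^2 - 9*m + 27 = (m - 3)*(m^2 - 9) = (m - 3)*(m + 3)*(m - 3)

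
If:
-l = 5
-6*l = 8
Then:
No Solution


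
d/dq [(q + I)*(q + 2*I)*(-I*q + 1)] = -3*I*q^2 + 8*q + 5*I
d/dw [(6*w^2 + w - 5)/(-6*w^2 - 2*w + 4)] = -3/(18*w^2 - 24*w + 8)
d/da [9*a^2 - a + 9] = 18*a - 1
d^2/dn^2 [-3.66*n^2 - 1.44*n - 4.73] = -7.32000000000000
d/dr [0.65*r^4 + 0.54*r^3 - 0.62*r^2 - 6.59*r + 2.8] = 2.6*r^3 + 1.62*r^2 - 1.24*r - 6.59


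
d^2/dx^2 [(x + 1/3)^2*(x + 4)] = 6*x + 28/3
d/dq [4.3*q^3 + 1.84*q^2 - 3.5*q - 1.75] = 12.9*q^2 + 3.68*q - 3.5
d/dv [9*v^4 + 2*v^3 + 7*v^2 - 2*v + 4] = 36*v^3 + 6*v^2 + 14*v - 2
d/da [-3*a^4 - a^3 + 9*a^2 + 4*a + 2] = -12*a^3 - 3*a^2 + 18*a + 4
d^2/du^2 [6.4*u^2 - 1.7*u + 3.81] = 12.8000000000000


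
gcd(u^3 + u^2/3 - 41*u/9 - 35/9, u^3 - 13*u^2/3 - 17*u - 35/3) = u^2 + 8*u/3 + 5/3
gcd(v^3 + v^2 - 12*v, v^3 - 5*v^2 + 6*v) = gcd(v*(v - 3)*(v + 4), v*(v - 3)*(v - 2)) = v^2 - 3*v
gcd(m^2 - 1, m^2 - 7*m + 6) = m - 1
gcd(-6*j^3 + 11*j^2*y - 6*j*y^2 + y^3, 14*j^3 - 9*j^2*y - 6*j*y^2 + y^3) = -j + y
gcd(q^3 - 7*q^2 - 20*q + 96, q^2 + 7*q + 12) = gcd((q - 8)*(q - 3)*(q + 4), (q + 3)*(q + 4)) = q + 4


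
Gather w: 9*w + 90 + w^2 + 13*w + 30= w^2 + 22*w + 120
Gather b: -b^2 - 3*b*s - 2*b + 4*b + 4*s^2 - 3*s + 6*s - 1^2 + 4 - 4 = -b^2 + b*(2 - 3*s) + 4*s^2 + 3*s - 1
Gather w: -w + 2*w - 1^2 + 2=w + 1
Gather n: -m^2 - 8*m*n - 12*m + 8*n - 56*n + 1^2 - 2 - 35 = -m^2 - 12*m + n*(-8*m - 48) - 36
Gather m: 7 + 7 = 14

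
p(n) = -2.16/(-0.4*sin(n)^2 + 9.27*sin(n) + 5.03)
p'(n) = -2.16*(0.8*sin(n)*cos(n) - 9.27*cos(n))/(-0.4*sin(n)^2 + 9.27*sin(n) + 5.03)^2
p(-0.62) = 4.40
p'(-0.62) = 70.92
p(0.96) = -0.17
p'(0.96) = 0.07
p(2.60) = -0.22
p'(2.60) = -0.17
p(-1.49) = 0.47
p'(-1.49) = 0.08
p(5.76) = -7.24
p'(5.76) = 203.11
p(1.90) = -0.16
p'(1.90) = -0.03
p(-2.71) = -2.00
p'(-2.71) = -16.09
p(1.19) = -0.16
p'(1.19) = 0.04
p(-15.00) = 1.85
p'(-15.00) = -11.79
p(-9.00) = -1.89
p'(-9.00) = -14.49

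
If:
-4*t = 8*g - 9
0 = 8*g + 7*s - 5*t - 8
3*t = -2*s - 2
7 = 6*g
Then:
No Solution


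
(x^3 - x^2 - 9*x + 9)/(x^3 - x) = (x^2 - 9)/(x*(x + 1))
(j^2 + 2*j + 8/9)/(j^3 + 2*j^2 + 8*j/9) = 1/j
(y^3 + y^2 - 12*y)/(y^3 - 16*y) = (y - 3)/(y - 4)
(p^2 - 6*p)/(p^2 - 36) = p/(p + 6)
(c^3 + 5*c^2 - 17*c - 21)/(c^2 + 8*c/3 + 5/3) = 3*(c^2 + 4*c - 21)/(3*c + 5)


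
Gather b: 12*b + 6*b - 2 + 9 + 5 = 18*b + 12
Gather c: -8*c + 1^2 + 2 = 3 - 8*c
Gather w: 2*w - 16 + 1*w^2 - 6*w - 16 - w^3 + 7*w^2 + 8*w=-w^3 + 8*w^2 + 4*w - 32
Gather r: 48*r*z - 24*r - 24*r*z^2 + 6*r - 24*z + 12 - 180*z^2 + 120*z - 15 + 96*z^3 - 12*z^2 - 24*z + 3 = r*(-24*z^2 + 48*z - 18) + 96*z^3 - 192*z^2 + 72*z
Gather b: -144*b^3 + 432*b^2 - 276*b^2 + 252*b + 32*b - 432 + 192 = -144*b^3 + 156*b^2 + 284*b - 240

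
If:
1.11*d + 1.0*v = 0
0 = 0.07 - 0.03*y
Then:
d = -0.900900900900901*v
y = 2.33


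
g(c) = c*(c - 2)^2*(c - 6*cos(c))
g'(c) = c*(c - 2)^2*(6*sin(c) + 1) + c*(c - 6*cos(c))*(2*c - 4) + (c - 2)^2*(c - 6*cos(c))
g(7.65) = 1571.37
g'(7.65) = 2440.72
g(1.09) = -1.52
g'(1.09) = 7.65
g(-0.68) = 26.11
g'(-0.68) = -44.33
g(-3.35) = -241.65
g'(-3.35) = -52.45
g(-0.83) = 32.43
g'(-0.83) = -39.21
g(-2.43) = -100.81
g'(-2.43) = 226.17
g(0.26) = -4.36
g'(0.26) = -9.76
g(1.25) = -0.45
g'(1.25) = 5.55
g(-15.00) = 45265.52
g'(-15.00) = 4235.93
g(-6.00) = 4516.23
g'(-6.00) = -2909.54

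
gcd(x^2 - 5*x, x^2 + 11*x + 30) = 1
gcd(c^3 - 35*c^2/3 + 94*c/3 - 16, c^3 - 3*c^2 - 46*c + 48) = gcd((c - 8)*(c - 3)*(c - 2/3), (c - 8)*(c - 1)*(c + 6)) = c - 8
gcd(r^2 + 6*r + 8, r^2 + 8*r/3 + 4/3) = r + 2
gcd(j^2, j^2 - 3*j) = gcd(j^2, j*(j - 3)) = j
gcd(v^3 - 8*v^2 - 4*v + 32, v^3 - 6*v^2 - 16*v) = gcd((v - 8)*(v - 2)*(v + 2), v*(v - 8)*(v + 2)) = v^2 - 6*v - 16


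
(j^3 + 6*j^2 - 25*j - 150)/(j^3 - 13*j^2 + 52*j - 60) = (j^2 + 11*j + 30)/(j^2 - 8*j + 12)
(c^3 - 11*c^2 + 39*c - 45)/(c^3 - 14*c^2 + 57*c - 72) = (c - 5)/(c - 8)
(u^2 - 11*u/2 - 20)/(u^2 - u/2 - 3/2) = (-2*u^2 + 11*u + 40)/(-2*u^2 + u + 3)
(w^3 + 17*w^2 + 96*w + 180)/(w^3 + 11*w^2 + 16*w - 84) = (w^2 + 11*w + 30)/(w^2 + 5*w - 14)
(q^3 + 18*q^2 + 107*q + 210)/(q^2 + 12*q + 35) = q + 6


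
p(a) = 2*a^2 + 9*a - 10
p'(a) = 4*a + 9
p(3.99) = 57.75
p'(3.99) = 24.96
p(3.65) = 49.50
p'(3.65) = 23.60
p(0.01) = -9.91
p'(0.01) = 9.04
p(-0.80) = -15.92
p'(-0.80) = 5.80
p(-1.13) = -17.62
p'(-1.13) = 4.48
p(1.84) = 13.33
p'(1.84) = 16.36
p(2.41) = 23.31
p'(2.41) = 18.64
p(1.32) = 5.36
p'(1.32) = 14.28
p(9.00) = 233.00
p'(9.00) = 45.00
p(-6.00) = 8.00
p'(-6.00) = -15.00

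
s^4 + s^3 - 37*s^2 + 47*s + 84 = (s - 4)*(s - 3)*(s + 1)*(s + 7)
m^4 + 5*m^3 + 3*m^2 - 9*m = m*(m - 1)*(m + 3)^2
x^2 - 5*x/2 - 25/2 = (x - 5)*(x + 5/2)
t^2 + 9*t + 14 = (t + 2)*(t + 7)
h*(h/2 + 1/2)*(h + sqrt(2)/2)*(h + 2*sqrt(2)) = h^4/2 + h^3/2 + 5*sqrt(2)*h^3/4 + h^2 + 5*sqrt(2)*h^2/4 + h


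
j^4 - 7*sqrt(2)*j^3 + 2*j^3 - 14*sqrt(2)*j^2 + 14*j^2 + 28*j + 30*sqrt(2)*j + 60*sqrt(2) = (j + 2)*(j - 5*sqrt(2))*(j - 3*sqrt(2))*(j + sqrt(2))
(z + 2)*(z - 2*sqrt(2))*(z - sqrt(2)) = z^3 - 3*sqrt(2)*z^2 + 2*z^2 - 6*sqrt(2)*z + 4*z + 8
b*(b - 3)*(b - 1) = b^3 - 4*b^2 + 3*b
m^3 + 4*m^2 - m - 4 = (m - 1)*(m + 1)*(m + 4)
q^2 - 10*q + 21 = (q - 7)*(q - 3)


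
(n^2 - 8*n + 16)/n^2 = 1 - 8/n + 16/n^2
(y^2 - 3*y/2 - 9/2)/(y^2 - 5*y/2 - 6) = (y - 3)/(y - 4)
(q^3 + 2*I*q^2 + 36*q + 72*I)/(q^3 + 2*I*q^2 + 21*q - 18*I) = (q^2 - 4*I*q + 12)/(q^2 - 4*I*q - 3)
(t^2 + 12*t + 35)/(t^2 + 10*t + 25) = (t + 7)/(t + 5)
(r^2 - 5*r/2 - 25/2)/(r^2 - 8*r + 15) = (r + 5/2)/(r - 3)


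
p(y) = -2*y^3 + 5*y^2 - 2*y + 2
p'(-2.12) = -50.17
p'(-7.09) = -374.51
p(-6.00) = 626.00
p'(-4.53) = -170.43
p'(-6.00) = -278.00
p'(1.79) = -3.32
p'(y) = -6*y^2 + 10*y - 2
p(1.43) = 3.52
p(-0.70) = 6.54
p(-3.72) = 181.59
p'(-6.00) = -278.00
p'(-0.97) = -17.35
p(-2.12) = 47.77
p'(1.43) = 0.03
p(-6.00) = 626.00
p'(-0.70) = -11.94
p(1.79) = 2.97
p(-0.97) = 10.47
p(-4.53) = 299.58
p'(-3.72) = -122.23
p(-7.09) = 980.32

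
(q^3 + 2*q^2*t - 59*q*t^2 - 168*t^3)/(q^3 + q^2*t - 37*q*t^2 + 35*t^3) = (q^2 - 5*q*t - 24*t^2)/(q^2 - 6*q*t + 5*t^2)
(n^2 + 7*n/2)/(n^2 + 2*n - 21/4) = 2*n/(2*n - 3)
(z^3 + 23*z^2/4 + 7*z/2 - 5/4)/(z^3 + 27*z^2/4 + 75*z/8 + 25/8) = 2*(4*z^2 + 3*z - 1)/(8*z^2 + 14*z + 5)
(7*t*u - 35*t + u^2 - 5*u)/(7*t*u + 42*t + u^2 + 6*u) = (u - 5)/(u + 6)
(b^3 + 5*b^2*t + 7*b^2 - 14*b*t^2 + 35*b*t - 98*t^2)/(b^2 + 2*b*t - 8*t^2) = (b^2 + 7*b*t + 7*b + 49*t)/(b + 4*t)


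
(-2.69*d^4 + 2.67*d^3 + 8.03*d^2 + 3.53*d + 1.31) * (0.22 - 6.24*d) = 16.7856*d^5 - 17.2526*d^4 - 49.5198*d^3 - 20.2606*d^2 - 7.3978*d + 0.2882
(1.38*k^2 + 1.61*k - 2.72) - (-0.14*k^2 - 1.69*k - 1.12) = 1.52*k^2 + 3.3*k - 1.6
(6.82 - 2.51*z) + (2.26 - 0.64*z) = 9.08 - 3.15*z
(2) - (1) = 1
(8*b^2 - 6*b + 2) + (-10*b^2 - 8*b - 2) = -2*b^2 - 14*b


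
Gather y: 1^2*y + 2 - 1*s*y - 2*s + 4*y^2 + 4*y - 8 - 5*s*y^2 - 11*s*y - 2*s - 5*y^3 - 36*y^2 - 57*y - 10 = -4*s - 5*y^3 + y^2*(-5*s - 32) + y*(-12*s - 52) - 16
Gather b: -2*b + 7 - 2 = 5 - 2*b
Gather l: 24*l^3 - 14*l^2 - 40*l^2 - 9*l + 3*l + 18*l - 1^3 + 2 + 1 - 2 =24*l^3 - 54*l^2 + 12*l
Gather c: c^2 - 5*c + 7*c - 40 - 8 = c^2 + 2*c - 48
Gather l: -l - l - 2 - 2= -2*l - 4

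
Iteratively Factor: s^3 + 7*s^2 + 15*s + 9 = (s + 3)*(s^2 + 4*s + 3) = (s + 1)*(s + 3)*(s + 3)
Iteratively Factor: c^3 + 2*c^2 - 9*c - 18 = (c + 2)*(c^2 - 9) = (c + 2)*(c + 3)*(c - 3)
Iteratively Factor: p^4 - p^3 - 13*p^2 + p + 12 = (p - 1)*(p^3 - 13*p - 12) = (p - 4)*(p - 1)*(p^2 + 4*p + 3) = (p - 4)*(p - 1)*(p + 1)*(p + 3)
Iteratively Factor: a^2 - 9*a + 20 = (a - 5)*(a - 4)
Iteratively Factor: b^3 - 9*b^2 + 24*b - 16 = (b - 4)*(b^2 - 5*b + 4) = (b - 4)*(b - 1)*(b - 4)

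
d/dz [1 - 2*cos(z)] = 2*sin(z)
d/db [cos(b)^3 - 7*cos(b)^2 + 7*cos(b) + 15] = (-3*cos(b)^2 + 14*cos(b) - 7)*sin(b)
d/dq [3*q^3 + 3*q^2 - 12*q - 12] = 9*q^2 + 6*q - 12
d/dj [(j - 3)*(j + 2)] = 2*j - 1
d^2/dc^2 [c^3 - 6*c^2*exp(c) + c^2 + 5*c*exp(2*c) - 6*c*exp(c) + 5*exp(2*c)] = -6*c^2*exp(c) + 20*c*exp(2*c) - 30*c*exp(c) + 6*c + 40*exp(2*c) - 24*exp(c) + 2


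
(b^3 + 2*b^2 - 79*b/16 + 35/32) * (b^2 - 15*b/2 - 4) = b^5 - 11*b^4/2 - 383*b^3/16 + 241*b^2/8 + 739*b/64 - 35/8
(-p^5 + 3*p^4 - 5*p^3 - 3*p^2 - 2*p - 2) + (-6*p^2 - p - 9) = -p^5 + 3*p^4 - 5*p^3 - 9*p^2 - 3*p - 11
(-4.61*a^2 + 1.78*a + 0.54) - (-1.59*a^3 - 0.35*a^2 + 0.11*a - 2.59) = 1.59*a^3 - 4.26*a^2 + 1.67*a + 3.13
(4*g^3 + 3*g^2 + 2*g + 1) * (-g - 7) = -4*g^4 - 31*g^3 - 23*g^2 - 15*g - 7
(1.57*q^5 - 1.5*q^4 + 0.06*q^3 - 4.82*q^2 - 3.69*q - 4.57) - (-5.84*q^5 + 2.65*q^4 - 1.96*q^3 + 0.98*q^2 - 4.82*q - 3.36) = 7.41*q^5 - 4.15*q^4 + 2.02*q^3 - 5.8*q^2 + 1.13*q - 1.21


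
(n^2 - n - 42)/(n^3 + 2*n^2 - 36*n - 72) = (n - 7)/(n^2 - 4*n - 12)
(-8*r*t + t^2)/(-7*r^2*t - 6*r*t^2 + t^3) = (8*r - t)/(7*r^2 + 6*r*t - t^2)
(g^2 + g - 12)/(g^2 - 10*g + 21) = (g + 4)/(g - 7)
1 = 1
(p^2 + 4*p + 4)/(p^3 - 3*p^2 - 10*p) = (p + 2)/(p*(p - 5))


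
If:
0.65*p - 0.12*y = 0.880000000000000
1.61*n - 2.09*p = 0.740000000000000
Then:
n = 0.239655996177735*y + 2.21710463449594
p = 0.184615384615385*y + 1.35384615384615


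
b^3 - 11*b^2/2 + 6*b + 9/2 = (b - 3)^2*(b + 1/2)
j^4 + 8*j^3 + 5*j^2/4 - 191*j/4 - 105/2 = (j - 5/2)*(j + 3/2)*(j + 2)*(j + 7)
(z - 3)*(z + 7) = z^2 + 4*z - 21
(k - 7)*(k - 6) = k^2 - 13*k + 42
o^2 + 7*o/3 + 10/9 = (o + 2/3)*(o + 5/3)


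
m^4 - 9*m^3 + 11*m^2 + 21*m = m*(m - 7)*(m - 3)*(m + 1)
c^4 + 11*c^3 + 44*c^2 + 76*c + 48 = (c + 2)^2*(c + 3)*(c + 4)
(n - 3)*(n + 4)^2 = n^3 + 5*n^2 - 8*n - 48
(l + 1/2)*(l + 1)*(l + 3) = l^3 + 9*l^2/2 + 5*l + 3/2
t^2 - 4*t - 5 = (t - 5)*(t + 1)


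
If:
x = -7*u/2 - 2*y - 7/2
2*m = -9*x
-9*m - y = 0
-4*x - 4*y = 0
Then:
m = 0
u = -1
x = 0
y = 0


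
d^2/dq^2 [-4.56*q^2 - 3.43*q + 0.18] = -9.12000000000000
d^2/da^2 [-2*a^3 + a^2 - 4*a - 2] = 2 - 12*a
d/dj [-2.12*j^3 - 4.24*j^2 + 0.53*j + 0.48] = -6.36*j^2 - 8.48*j + 0.53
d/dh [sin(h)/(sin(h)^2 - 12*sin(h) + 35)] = (cos(h)^2 + 34)*cos(h)/((sin(h) - 7)^2*(sin(h) - 5)^2)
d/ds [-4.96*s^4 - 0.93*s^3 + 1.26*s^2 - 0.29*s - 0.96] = -19.84*s^3 - 2.79*s^2 + 2.52*s - 0.29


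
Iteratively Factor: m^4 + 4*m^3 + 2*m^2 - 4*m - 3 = (m - 1)*(m^3 + 5*m^2 + 7*m + 3) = (m - 1)*(m + 1)*(m^2 + 4*m + 3) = (m - 1)*(m + 1)^2*(m + 3)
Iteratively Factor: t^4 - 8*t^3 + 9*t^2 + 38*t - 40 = (t - 4)*(t^3 - 4*t^2 - 7*t + 10) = (t - 4)*(t - 1)*(t^2 - 3*t - 10) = (t - 5)*(t - 4)*(t - 1)*(t + 2)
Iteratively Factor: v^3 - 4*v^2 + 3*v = (v - 3)*(v^2 - v) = v*(v - 3)*(v - 1)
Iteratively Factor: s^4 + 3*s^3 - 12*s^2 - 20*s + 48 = (s + 3)*(s^3 - 12*s + 16) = (s - 2)*(s + 3)*(s^2 + 2*s - 8) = (s - 2)*(s + 3)*(s + 4)*(s - 2)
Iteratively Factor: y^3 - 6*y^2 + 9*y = (y)*(y^2 - 6*y + 9) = y*(y - 3)*(y - 3)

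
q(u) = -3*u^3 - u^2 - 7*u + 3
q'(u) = -9*u^2 - 2*u - 7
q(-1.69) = 26.45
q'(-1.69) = -29.32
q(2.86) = -95.38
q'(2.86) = -86.34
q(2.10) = -43.89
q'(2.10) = -50.89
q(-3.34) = 127.00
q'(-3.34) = -100.72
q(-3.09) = 103.59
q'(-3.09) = -86.75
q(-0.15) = 4.04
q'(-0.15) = -6.90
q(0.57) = -1.87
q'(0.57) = -11.06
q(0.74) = -3.94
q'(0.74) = -13.41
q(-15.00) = 10008.00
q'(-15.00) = -2002.00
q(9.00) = -2328.00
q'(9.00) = -754.00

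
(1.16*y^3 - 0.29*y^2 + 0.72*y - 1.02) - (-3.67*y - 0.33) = 1.16*y^3 - 0.29*y^2 + 4.39*y - 0.69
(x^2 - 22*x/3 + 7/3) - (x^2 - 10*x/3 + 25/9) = -4*x - 4/9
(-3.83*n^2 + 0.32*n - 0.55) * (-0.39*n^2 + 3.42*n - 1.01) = 1.4937*n^4 - 13.2234*n^3 + 5.1772*n^2 - 2.2042*n + 0.5555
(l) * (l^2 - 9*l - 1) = l^3 - 9*l^2 - l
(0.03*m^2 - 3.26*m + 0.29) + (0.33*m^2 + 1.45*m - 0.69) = 0.36*m^2 - 1.81*m - 0.4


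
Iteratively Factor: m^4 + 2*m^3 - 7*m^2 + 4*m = (m - 1)*(m^3 + 3*m^2 - 4*m) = (m - 1)*(m + 4)*(m^2 - m) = m*(m - 1)*(m + 4)*(m - 1)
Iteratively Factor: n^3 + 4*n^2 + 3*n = (n + 3)*(n^2 + n) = n*(n + 3)*(n + 1)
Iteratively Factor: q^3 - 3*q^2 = (q)*(q^2 - 3*q) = q^2*(q - 3)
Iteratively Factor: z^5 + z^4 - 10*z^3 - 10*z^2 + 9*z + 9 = (z + 1)*(z^4 - 10*z^2 + 9) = (z - 3)*(z + 1)*(z^3 + 3*z^2 - z - 3) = (z - 3)*(z - 1)*(z + 1)*(z^2 + 4*z + 3) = (z - 3)*(z - 1)*(z + 1)*(z + 3)*(z + 1)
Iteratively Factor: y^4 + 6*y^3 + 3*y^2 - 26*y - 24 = (y + 1)*(y^3 + 5*y^2 - 2*y - 24) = (y + 1)*(y + 4)*(y^2 + y - 6) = (y + 1)*(y + 3)*(y + 4)*(y - 2)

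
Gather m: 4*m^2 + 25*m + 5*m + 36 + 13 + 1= 4*m^2 + 30*m + 50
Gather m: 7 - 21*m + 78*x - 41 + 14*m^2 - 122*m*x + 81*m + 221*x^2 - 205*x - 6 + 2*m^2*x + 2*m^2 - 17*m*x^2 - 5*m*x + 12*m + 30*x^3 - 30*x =m^2*(2*x + 16) + m*(-17*x^2 - 127*x + 72) + 30*x^3 + 221*x^2 - 157*x - 40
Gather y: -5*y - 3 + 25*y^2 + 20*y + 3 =25*y^2 + 15*y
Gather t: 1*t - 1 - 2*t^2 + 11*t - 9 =-2*t^2 + 12*t - 10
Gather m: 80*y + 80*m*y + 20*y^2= 80*m*y + 20*y^2 + 80*y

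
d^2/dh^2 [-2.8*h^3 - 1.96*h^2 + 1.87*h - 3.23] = -16.8*h - 3.92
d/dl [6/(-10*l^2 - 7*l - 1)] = 6*(20*l + 7)/(10*l^2 + 7*l + 1)^2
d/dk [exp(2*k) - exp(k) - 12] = (2*exp(k) - 1)*exp(k)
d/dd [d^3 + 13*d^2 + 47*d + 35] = 3*d^2 + 26*d + 47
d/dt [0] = 0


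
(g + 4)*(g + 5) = g^2 + 9*g + 20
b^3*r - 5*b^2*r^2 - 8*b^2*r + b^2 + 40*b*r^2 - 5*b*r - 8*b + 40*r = (b - 8)*(b - 5*r)*(b*r + 1)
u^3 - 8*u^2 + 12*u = u*(u - 6)*(u - 2)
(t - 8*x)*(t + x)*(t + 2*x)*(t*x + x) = t^4*x - 5*t^3*x^2 + t^3*x - 22*t^2*x^3 - 5*t^2*x^2 - 16*t*x^4 - 22*t*x^3 - 16*x^4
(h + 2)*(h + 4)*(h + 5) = h^3 + 11*h^2 + 38*h + 40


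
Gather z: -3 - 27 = -30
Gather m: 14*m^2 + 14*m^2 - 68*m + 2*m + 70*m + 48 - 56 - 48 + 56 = 28*m^2 + 4*m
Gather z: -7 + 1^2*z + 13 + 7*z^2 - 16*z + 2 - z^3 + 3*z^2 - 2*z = -z^3 + 10*z^2 - 17*z + 8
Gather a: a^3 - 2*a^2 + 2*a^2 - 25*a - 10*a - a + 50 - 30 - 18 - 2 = a^3 - 36*a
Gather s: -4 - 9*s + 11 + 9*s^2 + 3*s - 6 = 9*s^2 - 6*s + 1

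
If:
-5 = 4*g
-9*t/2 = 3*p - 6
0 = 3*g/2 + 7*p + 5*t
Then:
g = -5/4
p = -115/88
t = 97/44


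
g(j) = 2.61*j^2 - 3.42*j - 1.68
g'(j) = 5.22*j - 3.42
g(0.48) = -2.72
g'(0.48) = -0.91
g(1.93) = 1.44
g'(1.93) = 6.65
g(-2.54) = 23.85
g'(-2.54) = -16.68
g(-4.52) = 67.10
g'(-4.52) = -27.01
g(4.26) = 31.12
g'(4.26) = 18.82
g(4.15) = 29.08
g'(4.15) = 18.24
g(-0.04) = -1.54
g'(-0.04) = -3.63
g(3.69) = 21.24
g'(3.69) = 15.84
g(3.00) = 11.55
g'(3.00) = 12.24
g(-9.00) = 240.51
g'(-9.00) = -50.40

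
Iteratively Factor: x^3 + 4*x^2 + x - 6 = (x - 1)*(x^2 + 5*x + 6) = (x - 1)*(x + 2)*(x + 3)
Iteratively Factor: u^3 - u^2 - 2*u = (u - 2)*(u^2 + u) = (u - 2)*(u + 1)*(u)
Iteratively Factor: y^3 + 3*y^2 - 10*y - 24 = (y + 4)*(y^2 - y - 6) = (y + 2)*(y + 4)*(y - 3)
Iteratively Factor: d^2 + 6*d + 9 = (d + 3)*(d + 3)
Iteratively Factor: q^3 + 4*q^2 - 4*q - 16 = (q - 2)*(q^2 + 6*q + 8) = (q - 2)*(q + 2)*(q + 4)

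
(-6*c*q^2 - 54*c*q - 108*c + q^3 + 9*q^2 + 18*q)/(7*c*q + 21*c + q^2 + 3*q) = (-6*c*q - 36*c + q^2 + 6*q)/(7*c + q)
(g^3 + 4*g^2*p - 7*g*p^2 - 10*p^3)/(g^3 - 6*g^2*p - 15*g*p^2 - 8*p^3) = (-g^2 - 3*g*p + 10*p^2)/(-g^2 + 7*g*p + 8*p^2)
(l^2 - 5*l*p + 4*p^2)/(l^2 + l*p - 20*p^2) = (l - p)/(l + 5*p)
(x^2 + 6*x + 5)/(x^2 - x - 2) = (x + 5)/(x - 2)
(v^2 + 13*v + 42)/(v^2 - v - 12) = (v^2 + 13*v + 42)/(v^2 - v - 12)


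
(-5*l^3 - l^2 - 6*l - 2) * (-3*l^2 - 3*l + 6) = 15*l^5 + 18*l^4 - 9*l^3 + 18*l^2 - 30*l - 12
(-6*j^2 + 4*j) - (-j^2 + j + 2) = -5*j^2 + 3*j - 2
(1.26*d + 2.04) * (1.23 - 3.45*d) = -4.347*d^2 - 5.4882*d + 2.5092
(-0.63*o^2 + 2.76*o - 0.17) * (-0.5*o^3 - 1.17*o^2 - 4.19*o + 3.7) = 0.315*o^5 - 0.6429*o^4 - 0.504499999999999*o^3 - 13.6965*o^2 + 10.9243*o - 0.629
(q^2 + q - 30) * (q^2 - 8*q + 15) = q^4 - 7*q^3 - 23*q^2 + 255*q - 450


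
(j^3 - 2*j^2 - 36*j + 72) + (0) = j^3 - 2*j^2 - 36*j + 72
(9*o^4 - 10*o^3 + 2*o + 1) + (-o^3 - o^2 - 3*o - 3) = 9*o^4 - 11*o^3 - o^2 - o - 2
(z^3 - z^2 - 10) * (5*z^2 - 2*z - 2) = 5*z^5 - 7*z^4 - 48*z^2 + 20*z + 20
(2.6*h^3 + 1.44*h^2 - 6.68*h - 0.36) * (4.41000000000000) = 11.466*h^3 + 6.3504*h^2 - 29.4588*h - 1.5876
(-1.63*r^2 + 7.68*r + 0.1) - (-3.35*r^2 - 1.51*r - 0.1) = 1.72*r^2 + 9.19*r + 0.2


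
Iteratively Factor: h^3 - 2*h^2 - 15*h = (h - 5)*(h^2 + 3*h) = (h - 5)*(h + 3)*(h)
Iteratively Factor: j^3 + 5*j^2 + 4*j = (j + 4)*(j^2 + j) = j*(j + 4)*(j + 1)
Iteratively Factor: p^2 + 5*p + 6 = (p + 3)*(p + 2)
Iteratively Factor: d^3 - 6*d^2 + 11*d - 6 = (d - 2)*(d^2 - 4*d + 3) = (d - 2)*(d - 1)*(d - 3)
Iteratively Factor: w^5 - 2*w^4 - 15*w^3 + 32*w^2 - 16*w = (w - 4)*(w^4 + 2*w^3 - 7*w^2 + 4*w) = (w - 4)*(w + 4)*(w^3 - 2*w^2 + w) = w*(w - 4)*(w + 4)*(w^2 - 2*w + 1) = w*(w - 4)*(w - 1)*(w + 4)*(w - 1)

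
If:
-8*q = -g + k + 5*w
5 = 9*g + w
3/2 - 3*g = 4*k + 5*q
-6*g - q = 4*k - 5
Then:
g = 623/1334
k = 454/667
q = -350/667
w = 1063/1334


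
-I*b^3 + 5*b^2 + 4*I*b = b*(b + 4*I)*(-I*b + 1)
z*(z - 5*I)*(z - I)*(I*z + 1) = I*z^4 + 7*z^3 - 11*I*z^2 - 5*z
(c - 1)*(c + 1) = c^2 - 1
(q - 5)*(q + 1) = q^2 - 4*q - 5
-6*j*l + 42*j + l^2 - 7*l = (-6*j + l)*(l - 7)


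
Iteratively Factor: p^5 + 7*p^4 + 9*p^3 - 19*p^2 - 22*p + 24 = (p + 3)*(p^4 + 4*p^3 - 3*p^2 - 10*p + 8) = (p - 1)*(p + 3)*(p^3 + 5*p^2 + 2*p - 8) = (p - 1)*(p + 3)*(p + 4)*(p^2 + p - 2) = (p - 1)^2*(p + 3)*(p + 4)*(p + 2)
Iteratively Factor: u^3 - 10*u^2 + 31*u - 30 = (u - 2)*(u^2 - 8*u + 15) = (u - 3)*(u - 2)*(u - 5)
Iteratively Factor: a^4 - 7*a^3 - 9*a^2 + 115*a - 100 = (a - 1)*(a^3 - 6*a^2 - 15*a + 100) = (a - 5)*(a - 1)*(a^2 - a - 20) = (a - 5)^2*(a - 1)*(a + 4)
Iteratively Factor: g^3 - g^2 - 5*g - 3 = (g + 1)*(g^2 - 2*g - 3) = (g - 3)*(g + 1)*(g + 1)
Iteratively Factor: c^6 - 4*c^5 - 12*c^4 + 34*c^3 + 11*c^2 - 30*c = (c + 3)*(c^5 - 7*c^4 + 9*c^3 + 7*c^2 - 10*c) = (c - 2)*(c + 3)*(c^4 - 5*c^3 - c^2 + 5*c) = (c - 2)*(c - 1)*(c + 3)*(c^3 - 4*c^2 - 5*c) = (c - 5)*(c - 2)*(c - 1)*(c + 3)*(c^2 + c) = c*(c - 5)*(c - 2)*(c - 1)*(c + 3)*(c + 1)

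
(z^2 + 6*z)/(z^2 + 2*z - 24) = z/(z - 4)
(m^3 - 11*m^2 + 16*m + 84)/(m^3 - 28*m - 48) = (m - 7)/(m + 4)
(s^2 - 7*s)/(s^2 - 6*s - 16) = s*(7 - s)/(-s^2 + 6*s + 16)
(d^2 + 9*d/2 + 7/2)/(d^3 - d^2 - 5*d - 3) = (d + 7/2)/(d^2 - 2*d - 3)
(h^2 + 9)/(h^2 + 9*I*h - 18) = (h - 3*I)/(h + 6*I)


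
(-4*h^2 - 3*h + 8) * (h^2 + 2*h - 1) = -4*h^4 - 11*h^3 + 6*h^2 + 19*h - 8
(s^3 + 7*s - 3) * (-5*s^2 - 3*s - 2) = -5*s^5 - 3*s^4 - 37*s^3 - 6*s^2 - 5*s + 6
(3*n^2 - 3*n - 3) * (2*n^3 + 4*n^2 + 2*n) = 6*n^5 + 6*n^4 - 12*n^3 - 18*n^2 - 6*n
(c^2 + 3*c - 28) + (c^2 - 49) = 2*c^2 + 3*c - 77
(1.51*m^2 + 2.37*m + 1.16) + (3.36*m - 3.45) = 1.51*m^2 + 5.73*m - 2.29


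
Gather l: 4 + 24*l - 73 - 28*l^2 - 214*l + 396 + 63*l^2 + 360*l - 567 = 35*l^2 + 170*l - 240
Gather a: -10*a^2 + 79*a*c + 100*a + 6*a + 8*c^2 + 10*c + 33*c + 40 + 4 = -10*a^2 + a*(79*c + 106) + 8*c^2 + 43*c + 44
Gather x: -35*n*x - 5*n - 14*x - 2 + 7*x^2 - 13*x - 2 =-5*n + 7*x^2 + x*(-35*n - 27) - 4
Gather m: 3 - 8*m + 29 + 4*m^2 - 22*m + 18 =4*m^2 - 30*m + 50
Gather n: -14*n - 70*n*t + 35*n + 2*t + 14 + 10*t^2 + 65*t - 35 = n*(21 - 70*t) + 10*t^2 + 67*t - 21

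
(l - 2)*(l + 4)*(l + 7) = l^3 + 9*l^2 + 6*l - 56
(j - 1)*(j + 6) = j^2 + 5*j - 6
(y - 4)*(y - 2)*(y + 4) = y^3 - 2*y^2 - 16*y + 32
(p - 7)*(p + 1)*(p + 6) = p^3 - 43*p - 42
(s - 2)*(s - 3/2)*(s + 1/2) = s^3 - 3*s^2 + 5*s/4 + 3/2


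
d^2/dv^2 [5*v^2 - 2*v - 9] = 10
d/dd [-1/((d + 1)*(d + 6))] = (2*d + 7)/((d + 1)^2*(d + 6)^2)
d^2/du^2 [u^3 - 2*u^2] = 6*u - 4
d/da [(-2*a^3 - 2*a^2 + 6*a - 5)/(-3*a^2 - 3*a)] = (2*a^4 + 4*a^3 + 8*a^2 - 10*a - 5)/(3*a^2*(a^2 + 2*a + 1))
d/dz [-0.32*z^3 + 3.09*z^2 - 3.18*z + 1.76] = -0.96*z^2 + 6.18*z - 3.18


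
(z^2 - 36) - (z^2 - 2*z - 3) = 2*z - 33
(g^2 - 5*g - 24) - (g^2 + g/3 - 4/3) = -16*g/3 - 68/3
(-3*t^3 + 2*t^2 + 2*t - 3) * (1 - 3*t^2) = 9*t^5 - 6*t^4 - 9*t^3 + 11*t^2 + 2*t - 3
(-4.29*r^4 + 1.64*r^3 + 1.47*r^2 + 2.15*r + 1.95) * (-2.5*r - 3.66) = 10.725*r^5 + 11.6014*r^4 - 9.6774*r^3 - 10.7552*r^2 - 12.744*r - 7.137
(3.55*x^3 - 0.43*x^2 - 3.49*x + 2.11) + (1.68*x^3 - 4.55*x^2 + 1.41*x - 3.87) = 5.23*x^3 - 4.98*x^2 - 2.08*x - 1.76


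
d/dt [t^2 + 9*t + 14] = 2*t + 9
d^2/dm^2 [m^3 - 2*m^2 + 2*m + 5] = 6*m - 4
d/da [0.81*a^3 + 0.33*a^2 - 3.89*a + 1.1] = 2.43*a^2 + 0.66*a - 3.89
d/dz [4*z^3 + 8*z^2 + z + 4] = 12*z^2 + 16*z + 1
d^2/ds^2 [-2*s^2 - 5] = -4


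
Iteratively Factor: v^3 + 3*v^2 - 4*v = (v + 4)*(v^2 - v) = (v - 1)*(v + 4)*(v)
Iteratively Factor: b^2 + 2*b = (b + 2)*(b)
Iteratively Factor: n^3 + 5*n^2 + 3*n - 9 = (n + 3)*(n^2 + 2*n - 3) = (n + 3)^2*(n - 1)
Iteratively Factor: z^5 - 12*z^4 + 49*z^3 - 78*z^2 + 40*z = (z - 5)*(z^4 - 7*z^3 + 14*z^2 - 8*z) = (z - 5)*(z - 1)*(z^3 - 6*z^2 + 8*z) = (z - 5)*(z - 2)*(z - 1)*(z^2 - 4*z) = z*(z - 5)*(z - 2)*(z - 1)*(z - 4)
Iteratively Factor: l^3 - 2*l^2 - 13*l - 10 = (l - 5)*(l^2 + 3*l + 2) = (l - 5)*(l + 2)*(l + 1)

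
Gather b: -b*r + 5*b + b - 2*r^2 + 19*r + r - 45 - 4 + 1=b*(6 - r) - 2*r^2 + 20*r - 48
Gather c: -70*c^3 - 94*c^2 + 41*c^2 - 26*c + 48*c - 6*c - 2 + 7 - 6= -70*c^3 - 53*c^2 + 16*c - 1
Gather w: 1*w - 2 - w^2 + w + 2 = -w^2 + 2*w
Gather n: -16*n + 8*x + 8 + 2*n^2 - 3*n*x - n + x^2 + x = 2*n^2 + n*(-3*x - 17) + x^2 + 9*x + 8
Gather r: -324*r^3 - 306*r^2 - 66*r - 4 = -324*r^3 - 306*r^2 - 66*r - 4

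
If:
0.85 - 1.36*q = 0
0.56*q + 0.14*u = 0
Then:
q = 0.62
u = -2.50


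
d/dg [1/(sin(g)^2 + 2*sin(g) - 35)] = -2*(sin(g) + 1)*cos(g)/(sin(g)^2 + 2*sin(g) - 35)^2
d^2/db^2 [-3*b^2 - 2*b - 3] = -6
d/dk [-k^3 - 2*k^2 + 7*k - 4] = -3*k^2 - 4*k + 7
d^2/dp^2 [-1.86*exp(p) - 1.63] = -1.86*exp(p)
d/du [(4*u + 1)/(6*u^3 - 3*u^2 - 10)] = 2*(12*u^3 - 6*u^2 - 3*u*(3*u - 1)*(4*u + 1) - 20)/(-6*u^3 + 3*u^2 + 10)^2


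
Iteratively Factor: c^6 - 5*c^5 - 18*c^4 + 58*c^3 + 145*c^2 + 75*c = (c + 1)*(c^5 - 6*c^4 - 12*c^3 + 70*c^2 + 75*c) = (c - 5)*(c + 1)*(c^4 - c^3 - 17*c^2 - 15*c) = (c - 5)*(c + 1)^2*(c^3 - 2*c^2 - 15*c) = (c - 5)^2*(c + 1)^2*(c^2 + 3*c) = (c - 5)^2*(c + 1)^2*(c + 3)*(c)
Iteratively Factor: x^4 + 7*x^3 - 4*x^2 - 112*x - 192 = (x + 4)*(x^3 + 3*x^2 - 16*x - 48) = (x + 4)^2*(x^2 - x - 12) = (x - 4)*(x + 4)^2*(x + 3)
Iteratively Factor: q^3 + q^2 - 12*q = (q - 3)*(q^2 + 4*q) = q*(q - 3)*(q + 4)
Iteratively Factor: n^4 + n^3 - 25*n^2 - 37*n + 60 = (n - 5)*(n^3 + 6*n^2 + 5*n - 12) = (n - 5)*(n + 3)*(n^2 + 3*n - 4) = (n - 5)*(n + 3)*(n + 4)*(n - 1)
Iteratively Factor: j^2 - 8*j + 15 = (j - 3)*(j - 5)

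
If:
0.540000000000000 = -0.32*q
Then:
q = -1.69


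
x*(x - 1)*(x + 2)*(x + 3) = x^4 + 4*x^3 + x^2 - 6*x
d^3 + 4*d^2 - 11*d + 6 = (d - 1)^2*(d + 6)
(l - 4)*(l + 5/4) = l^2 - 11*l/4 - 5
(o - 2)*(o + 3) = o^2 + o - 6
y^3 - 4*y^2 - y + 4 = (y - 4)*(y - 1)*(y + 1)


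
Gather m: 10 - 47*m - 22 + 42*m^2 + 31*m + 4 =42*m^2 - 16*m - 8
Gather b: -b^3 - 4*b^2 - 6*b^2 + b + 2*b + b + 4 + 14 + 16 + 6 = -b^3 - 10*b^2 + 4*b + 40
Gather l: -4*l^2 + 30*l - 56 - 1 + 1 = -4*l^2 + 30*l - 56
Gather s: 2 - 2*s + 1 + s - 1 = 2 - s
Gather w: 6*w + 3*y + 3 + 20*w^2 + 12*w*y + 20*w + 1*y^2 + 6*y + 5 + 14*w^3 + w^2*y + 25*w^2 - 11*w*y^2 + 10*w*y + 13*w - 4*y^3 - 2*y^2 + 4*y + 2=14*w^3 + w^2*(y + 45) + w*(-11*y^2 + 22*y + 39) - 4*y^3 - y^2 + 13*y + 10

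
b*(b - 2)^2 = b^3 - 4*b^2 + 4*b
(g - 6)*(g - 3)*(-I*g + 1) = -I*g^3 + g^2 + 9*I*g^2 - 9*g - 18*I*g + 18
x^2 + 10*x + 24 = (x + 4)*(x + 6)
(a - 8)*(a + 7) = a^2 - a - 56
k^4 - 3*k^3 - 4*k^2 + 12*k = k*(k - 3)*(k - 2)*(k + 2)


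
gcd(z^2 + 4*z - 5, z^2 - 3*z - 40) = z + 5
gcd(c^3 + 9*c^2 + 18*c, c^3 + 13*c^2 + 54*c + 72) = c^2 + 9*c + 18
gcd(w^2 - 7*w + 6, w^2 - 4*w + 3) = w - 1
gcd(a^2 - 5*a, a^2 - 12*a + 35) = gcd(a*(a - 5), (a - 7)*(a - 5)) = a - 5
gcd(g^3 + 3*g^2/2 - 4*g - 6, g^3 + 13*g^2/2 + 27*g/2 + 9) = g^2 + 7*g/2 + 3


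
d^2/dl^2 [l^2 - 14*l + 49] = 2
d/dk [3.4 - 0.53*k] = -0.530000000000000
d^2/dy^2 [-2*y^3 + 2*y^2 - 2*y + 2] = 4 - 12*y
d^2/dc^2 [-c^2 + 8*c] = -2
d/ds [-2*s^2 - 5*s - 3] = -4*s - 5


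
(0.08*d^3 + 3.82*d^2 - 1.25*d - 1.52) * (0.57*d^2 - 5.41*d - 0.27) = 0.0456*d^5 + 1.7446*d^4 - 21.4003*d^3 + 4.8647*d^2 + 8.5607*d + 0.4104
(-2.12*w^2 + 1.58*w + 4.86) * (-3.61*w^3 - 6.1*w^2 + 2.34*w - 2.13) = 7.6532*w^5 + 7.2282*w^4 - 32.1434*w^3 - 21.4332*w^2 + 8.007*w - 10.3518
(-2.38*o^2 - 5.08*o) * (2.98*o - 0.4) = -7.0924*o^3 - 14.1864*o^2 + 2.032*o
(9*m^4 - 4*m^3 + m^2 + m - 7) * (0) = 0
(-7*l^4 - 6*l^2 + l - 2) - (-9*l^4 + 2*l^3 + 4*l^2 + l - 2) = 2*l^4 - 2*l^3 - 10*l^2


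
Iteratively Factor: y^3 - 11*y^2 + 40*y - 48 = (y - 4)*(y^2 - 7*y + 12) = (y - 4)*(y - 3)*(y - 4)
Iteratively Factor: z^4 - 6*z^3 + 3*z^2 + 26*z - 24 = (z - 3)*(z^3 - 3*z^2 - 6*z + 8) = (z - 4)*(z - 3)*(z^2 + z - 2) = (z - 4)*(z - 3)*(z + 2)*(z - 1)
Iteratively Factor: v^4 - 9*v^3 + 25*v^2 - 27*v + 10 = (v - 1)*(v^3 - 8*v^2 + 17*v - 10) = (v - 2)*(v - 1)*(v^2 - 6*v + 5) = (v - 2)*(v - 1)^2*(v - 5)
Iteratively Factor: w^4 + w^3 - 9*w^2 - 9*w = (w - 3)*(w^3 + 4*w^2 + 3*w) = w*(w - 3)*(w^2 + 4*w + 3) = w*(w - 3)*(w + 1)*(w + 3)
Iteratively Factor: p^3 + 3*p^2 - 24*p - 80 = (p + 4)*(p^2 - p - 20) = (p + 4)^2*(p - 5)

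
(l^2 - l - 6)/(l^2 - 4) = (l - 3)/(l - 2)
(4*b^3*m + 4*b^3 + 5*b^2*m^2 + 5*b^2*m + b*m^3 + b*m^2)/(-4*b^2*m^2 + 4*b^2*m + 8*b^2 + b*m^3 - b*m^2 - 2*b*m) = (-4*b^2 - 5*b*m - m^2)/(4*b*m - 8*b - m^2 + 2*m)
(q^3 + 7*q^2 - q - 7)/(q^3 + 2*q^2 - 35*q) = (q^2 - 1)/(q*(q - 5))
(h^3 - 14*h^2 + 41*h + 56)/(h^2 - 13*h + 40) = (h^2 - 6*h - 7)/(h - 5)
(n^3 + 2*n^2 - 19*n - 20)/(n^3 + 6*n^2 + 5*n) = (n - 4)/n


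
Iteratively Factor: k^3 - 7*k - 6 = (k - 3)*(k^2 + 3*k + 2) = (k - 3)*(k + 2)*(k + 1)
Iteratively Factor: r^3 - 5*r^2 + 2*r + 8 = (r + 1)*(r^2 - 6*r + 8) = (r - 2)*(r + 1)*(r - 4)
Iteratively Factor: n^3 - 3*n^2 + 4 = (n + 1)*(n^2 - 4*n + 4) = (n - 2)*(n + 1)*(n - 2)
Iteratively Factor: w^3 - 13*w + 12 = (w + 4)*(w^2 - 4*w + 3) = (w - 3)*(w + 4)*(w - 1)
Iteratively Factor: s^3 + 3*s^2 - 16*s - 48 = (s - 4)*(s^2 + 7*s + 12) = (s - 4)*(s + 4)*(s + 3)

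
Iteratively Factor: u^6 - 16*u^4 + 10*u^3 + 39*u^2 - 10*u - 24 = (u + 4)*(u^5 - 4*u^4 + 10*u^2 - u - 6) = (u - 3)*(u + 4)*(u^4 - u^3 - 3*u^2 + u + 2) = (u - 3)*(u + 1)*(u + 4)*(u^3 - 2*u^2 - u + 2) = (u - 3)*(u - 1)*(u + 1)*(u + 4)*(u^2 - u - 2) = (u - 3)*(u - 2)*(u - 1)*(u + 1)*(u + 4)*(u + 1)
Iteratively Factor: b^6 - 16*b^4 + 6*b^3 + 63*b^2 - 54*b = (b - 3)*(b^5 + 3*b^4 - 7*b^3 - 15*b^2 + 18*b) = (b - 3)*(b - 1)*(b^4 + 4*b^3 - 3*b^2 - 18*b) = (b - 3)*(b - 1)*(b + 3)*(b^3 + b^2 - 6*b) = b*(b - 3)*(b - 1)*(b + 3)*(b^2 + b - 6) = b*(b - 3)*(b - 1)*(b + 3)^2*(b - 2)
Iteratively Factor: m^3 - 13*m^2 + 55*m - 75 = (m - 5)*(m^2 - 8*m + 15) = (m - 5)^2*(m - 3)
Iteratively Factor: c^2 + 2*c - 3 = (c - 1)*(c + 3)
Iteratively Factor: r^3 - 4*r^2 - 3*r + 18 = (r - 3)*(r^2 - r - 6) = (r - 3)*(r + 2)*(r - 3)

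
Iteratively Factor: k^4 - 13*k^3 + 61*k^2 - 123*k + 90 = (k - 5)*(k^3 - 8*k^2 + 21*k - 18) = (k - 5)*(k - 2)*(k^2 - 6*k + 9) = (k - 5)*(k - 3)*(k - 2)*(k - 3)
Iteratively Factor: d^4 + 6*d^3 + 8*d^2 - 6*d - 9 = (d - 1)*(d^3 + 7*d^2 + 15*d + 9) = (d - 1)*(d + 3)*(d^2 + 4*d + 3) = (d - 1)*(d + 1)*(d + 3)*(d + 3)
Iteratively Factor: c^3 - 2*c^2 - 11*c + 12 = (c - 4)*(c^2 + 2*c - 3) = (c - 4)*(c - 1)*(c + 3)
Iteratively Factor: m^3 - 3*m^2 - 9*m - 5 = (m - 5)*(m^2 + 2*m + 1) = (m - 5)*(m + 1)*(m + 1)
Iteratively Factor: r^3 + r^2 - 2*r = (r + 2)*(r^2 - r) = r*(r + 2)*(r - 1)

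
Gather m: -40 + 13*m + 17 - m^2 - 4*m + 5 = -m^2 + 9*m - 18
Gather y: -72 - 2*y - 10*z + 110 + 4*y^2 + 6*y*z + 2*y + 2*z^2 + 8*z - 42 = 4*y^2 + 6*y*z + 2*z^2 - 2*z - 4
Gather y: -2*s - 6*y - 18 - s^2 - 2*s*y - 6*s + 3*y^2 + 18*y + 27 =-s^2 - 8*s + 3*y^2 + y*(12 - 2*s) + 9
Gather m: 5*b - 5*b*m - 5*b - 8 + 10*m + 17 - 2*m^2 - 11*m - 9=-2*m^2 + m*(-5*b - 1)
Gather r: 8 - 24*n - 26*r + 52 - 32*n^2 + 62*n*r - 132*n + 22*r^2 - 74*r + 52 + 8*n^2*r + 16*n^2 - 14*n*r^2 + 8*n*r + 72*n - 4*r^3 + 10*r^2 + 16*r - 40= -16*n^2 - 84*n - 4*r^3 + r^2*(32 - 14*n) + r*(8*n^2 + 70*n - 84) + 72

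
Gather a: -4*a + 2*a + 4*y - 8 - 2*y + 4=-2*a + 2*y - 4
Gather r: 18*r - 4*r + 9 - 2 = 14*r + 7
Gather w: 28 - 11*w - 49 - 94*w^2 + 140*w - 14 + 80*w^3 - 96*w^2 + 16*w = 80*w^3 - 190*w^2 + 145*w - 35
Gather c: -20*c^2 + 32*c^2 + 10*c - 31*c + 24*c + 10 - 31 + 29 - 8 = 12*c^2 + 3*c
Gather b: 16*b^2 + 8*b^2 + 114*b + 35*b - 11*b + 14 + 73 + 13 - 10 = 24*b^2 + 138*b + 90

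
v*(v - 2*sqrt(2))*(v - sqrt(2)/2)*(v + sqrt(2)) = v^4 - 3*sqrt(2)*v^3/2 - 3*v^2 + 2*sqrt(2)*v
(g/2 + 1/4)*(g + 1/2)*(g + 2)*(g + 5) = g^4/2 + 4*g^3 + 69*g^2/8 + 47*g/8 + 5/4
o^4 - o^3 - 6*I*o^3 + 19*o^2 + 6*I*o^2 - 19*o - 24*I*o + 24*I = (o - 1)*(o - 8*I)*(o - I)*(o + 3*I)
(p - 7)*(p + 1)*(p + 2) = p^3 - 4*p^2 - 19*p - 14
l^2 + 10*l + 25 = (l + 5)^2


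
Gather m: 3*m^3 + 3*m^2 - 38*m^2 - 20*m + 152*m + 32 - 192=3*m^3 - 35*m^2 + 132*m - 160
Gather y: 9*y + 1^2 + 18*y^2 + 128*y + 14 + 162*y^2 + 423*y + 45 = 180*y^2 + 560*y + 60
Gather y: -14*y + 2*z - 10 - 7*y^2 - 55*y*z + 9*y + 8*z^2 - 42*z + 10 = -7*y^2 + y*(-55*z - 5) + 8*z^2 - 40*z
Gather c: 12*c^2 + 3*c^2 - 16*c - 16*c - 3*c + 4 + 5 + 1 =15*c^2 - 35*c + 10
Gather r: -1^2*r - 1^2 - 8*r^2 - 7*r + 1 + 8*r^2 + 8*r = 0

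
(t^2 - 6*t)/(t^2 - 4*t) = (t - 6)/(t - 4)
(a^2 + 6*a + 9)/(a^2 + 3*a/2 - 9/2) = 2*(a + 3)/(2*a - 3)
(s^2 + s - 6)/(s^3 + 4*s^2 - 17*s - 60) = (s - 2)/(s^2 + s - 20)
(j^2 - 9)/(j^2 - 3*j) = (j + 3)/j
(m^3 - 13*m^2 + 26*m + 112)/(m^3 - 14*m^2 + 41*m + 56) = (m + 2)/(m + 1)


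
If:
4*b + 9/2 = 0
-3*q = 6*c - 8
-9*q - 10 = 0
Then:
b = -9/8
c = 17/9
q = -10/9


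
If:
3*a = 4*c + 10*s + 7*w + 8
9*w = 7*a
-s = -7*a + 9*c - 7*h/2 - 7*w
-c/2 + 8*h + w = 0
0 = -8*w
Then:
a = 0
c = 128/1341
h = 8/1341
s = -1124/1341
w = 0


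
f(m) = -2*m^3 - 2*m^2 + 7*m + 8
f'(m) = -6*m^2 - 4*m + 7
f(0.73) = 11.27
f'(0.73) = 0.88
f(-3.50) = 44.75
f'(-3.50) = -52.50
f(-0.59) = 3.58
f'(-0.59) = 7.27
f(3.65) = -90.35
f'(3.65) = -87.54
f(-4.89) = 159.81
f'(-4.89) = -116.91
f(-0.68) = 2.94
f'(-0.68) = 6.95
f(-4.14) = 86.66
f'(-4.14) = -79.28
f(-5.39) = 225.35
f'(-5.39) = -145.75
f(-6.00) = 326.00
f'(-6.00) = -185.00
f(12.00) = -3652.00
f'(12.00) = -905.00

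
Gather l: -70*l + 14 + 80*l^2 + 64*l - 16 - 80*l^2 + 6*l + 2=0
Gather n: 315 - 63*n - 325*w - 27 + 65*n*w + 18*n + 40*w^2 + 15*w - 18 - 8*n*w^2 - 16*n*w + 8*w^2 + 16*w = n*(-8*w^2 + 49*w - 45) + 48*w^2 - 294*w + 270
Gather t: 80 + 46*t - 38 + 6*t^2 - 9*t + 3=6*t^2 + 37*t + 45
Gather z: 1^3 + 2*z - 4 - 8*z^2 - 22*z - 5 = -8*z^2 - 20*z - 8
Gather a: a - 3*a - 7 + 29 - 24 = -2*a - 2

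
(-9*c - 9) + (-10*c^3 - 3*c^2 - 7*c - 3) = -10*c^3 - 3*c^2 - 16*c - 12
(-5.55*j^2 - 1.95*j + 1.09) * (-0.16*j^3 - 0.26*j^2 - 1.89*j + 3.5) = 0.888*j^5 + 1.755*j^4 + 10.8221*j^3 - 16.0229*j^2 - 8.8851*j + 3.815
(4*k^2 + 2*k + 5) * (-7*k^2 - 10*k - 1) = -28*k^4 - 54*k^3 - 59*k^2 - 52*k - 5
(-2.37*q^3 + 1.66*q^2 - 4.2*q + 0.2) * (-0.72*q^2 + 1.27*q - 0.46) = 1.7064*q^5 - 4.2051*q^4 + 6.2224*q^3 - 6.2416*q^2 + 2.186*q - 0.092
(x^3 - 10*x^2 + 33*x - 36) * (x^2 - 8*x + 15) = x^5 - 18*x^4 + 128*x^3 - 450*x^2 + 783*x - 540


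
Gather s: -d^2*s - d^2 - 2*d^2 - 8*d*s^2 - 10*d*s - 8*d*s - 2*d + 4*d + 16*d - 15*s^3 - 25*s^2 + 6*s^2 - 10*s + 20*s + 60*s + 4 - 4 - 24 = -3*d^2 + 18*d - 15*s^3 + s^2*(-8*d - 19) + s*(-d^2 - 18*d + 70) - 24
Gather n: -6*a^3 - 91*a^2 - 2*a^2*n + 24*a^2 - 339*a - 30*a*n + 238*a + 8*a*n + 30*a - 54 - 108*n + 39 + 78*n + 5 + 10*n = -6*a^3 - 67*a^2 - 71*a + n*(-2*a^2 - 22*a - 20) - 10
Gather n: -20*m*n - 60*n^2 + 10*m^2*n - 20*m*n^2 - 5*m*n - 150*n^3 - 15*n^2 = -150*n^3 + n^2*(-20*m - 75) + n*(10*m^2 - 25*m)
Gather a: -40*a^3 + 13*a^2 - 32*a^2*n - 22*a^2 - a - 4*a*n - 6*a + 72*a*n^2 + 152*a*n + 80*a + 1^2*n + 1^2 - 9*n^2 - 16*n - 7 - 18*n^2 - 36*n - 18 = -40*a^3 + a^2*(-32*n - 9) + a*(72*n^2 + 148*n + 73) - 27*n^2 - 51*n - 24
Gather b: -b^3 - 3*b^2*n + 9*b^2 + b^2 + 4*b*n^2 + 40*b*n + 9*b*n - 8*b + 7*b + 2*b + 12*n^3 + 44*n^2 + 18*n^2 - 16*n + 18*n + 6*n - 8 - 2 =-b^3 + b^2*(10 - 3*n) + b*(4*n^2 + 49*n + 1) + 12*n^3 + 62*n^2 + 8*n - 10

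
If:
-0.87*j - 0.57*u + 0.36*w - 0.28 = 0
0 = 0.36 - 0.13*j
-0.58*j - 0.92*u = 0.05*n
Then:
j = 2.77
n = 54.6871794871795 - 11.6210526315789*w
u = 0.631578947368421*w - 4.71794871794872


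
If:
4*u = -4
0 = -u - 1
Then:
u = -1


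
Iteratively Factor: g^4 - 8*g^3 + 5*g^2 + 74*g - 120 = (g - 2)*(g^3 - 6*g^2 - 7*g + 60) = (g - 5)*(g - 2)*(g^2 - g - 12) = (g - 5)*(g - 2)*(g + 3)*(g - 4)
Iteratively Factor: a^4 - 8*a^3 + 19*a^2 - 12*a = (a)*(a^3 - 8*a^2 + 19*a - 12) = a*(a - 3)*(a^2 - 5*a + 4) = a*(a - 3)*(a - 1)*(a - 4)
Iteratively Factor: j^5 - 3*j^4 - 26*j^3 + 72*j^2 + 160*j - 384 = (j - 4)*(j^4 + j^3 - 22*j^2 - 16*j + 96) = (j - 4)*(j - 2)*(j^3 + 3*j^2 - 16*j - 48) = (j - 4)^2*(j - 2)*(j^2 + 7*j + 12) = (j - 4)^2*(j - 2)*(j + 4)*(j + 3)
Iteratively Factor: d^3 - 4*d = (d)*(d^2 - 4) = d*(d + 2)*(d - 2)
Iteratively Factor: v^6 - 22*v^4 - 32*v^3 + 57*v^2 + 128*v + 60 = (v - 5)*(v^5 + 5*v^4 + 3*v^3 - 17*v^2 - 28*v - 12) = (v - 5)*(v - 2)*(v^4 + 7*v^3 + 17*v^2 + 17*v + 6) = (v - 5)*(v - 2)*(v + 1)*(v^3 + 6*v^2 + 11*v + 6) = (v - 5)*(v - 2)*(v + 1)*(v + 2)*(v^2 + 4*v + 3) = (v - 5)*(v - 2)*(v + 1)^2*(v + 2)*(v + 3)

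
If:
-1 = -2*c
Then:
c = 1/2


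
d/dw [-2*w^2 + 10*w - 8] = 10 - 4*w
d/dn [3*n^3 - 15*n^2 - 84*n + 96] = 9*n^2 - 30*n - 84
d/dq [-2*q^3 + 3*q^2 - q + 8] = -6*q^2 + 6*q - 1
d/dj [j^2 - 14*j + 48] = 2*j - 14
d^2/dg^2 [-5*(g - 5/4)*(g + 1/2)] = -10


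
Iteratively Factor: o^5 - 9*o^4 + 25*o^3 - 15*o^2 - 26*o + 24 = (o + 1)*(o^4 - 10*o^3 + 35*o^2 - 50*o + 24) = (o - 3)*(o + 1)*(o^3 - 7*o^2 + 14*o - 8) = (o - 3)*(o - 1)*(o + 1)*(o^2 - 6*o + 8) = (o - 3)*(o - 2)*(o - 1)*(o + 1)*(o - 4)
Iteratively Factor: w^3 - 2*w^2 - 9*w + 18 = (w - 3)*(w^2 + w - 6) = (w - 3)*(w + 3)*(w - 2)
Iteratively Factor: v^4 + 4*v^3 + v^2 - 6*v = (v)*(v^3 + 4*v^2 + v - 6) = v*(v + 2)*(v^2 + 2*v - 3) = v*(v - 1)*(v + 2)*(v + 3)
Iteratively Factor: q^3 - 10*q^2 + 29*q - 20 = (q - 1)*(q^2 - 9*q + 20) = (q - 4)*(q - 1)*(q - 5)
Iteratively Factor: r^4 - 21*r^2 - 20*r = (r - 5)*(r^3 + 5*r^2 + 4*r) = r*(r - 5)*(r^2 + 5*r + 4) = r*(r - 5)*(r + 4)*(r + 1)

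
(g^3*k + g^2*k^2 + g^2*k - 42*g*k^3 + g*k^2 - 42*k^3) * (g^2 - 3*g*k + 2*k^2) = g^5*k - 2*g^4*k^2 + g^4*k - 43*g^3*k^3 - 2*g^3*k^2 + 128*g^2*k^4 - 43*g^2*k^3 - 84*g*k^5 + 128*g*k^4 - 84*k^5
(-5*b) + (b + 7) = 7 - 4*b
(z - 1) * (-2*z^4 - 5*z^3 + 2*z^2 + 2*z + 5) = -2*z^5 - 3*z^4 + 7*z^3 + 3*z - 5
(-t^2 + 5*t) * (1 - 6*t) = 6*t^3 - 31*t^2 + 5*t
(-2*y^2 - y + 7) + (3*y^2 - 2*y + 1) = y^2 - 3*y + 8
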